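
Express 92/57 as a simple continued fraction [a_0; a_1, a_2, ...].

[1; 1, 1, 1, 1, 2, 4]

Run the Euclidean algorithm on 92 and 57; the successive quotients are the partial quotients a_0, a_1, ... (each step inverts the fractional part left over by the previous one):
  92 = 1*57 + 35, so a_0 = 1.
  57 = 1*35 + 22, so a_1 = 1.
  35 = 1*22 + 13, so a_2 = 1.
  22 = 1*13 + 9, so a_3 = 1.
  13 = 1*9 + 4, so a_4 = 1.
  9 = 2*4 + 1, so a_5 = 2.
  4 = 4*1 + 0, so a_6 = 4.
The remainder reaches 0 after 7 divisions, so the expansion has 7 partial quotients, read off in order.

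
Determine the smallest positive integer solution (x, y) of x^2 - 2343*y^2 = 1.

First expand sqrt(2343) as a continued fraction. With x_i = (sqrt(2343) + m_i)/d_i and (m_0, d_0) = (0, 1): a_0 = floor(sqrt(2343)) = 48, since 48^2 = 2304 <= 2343 < 2401 = 49^2.
Iterate m_{i+1} = d_i*a_i - m_i, d_{i+1} = (2343 - m_{i+1}^2)/d_i, a_{i+1} = floor((a_0 + m_{i+1})/d_{i+1}):
  m_1 = 1*48 - 0 = 48, d_1 = (2343 - 48^2)/1 = 39/1 = 39, a_1 = floor((48 + 48)/39) = 2.
  m_2 = 39*2 - 48 = 30, d_2 = (2343 - 30^2)/39 = 1443/39 = 37, a_2 = floor((48 + 30)/37) = 2.
  m_3 = 37*2 - 30 = 44, d_3 = (2343 - 44^2)/37 = 407/37 = 11, a_3 = floor((48 + 44)/11) = 8.
  m_4 = 11*8 - 44 = 44, d_4 = (2343 - 44^2)/11 = 407/11 = 37, a_4 = floor((48 + 44)/37) = 2.
  m_5 = 37*2 - 44 = 30, d_5 = (2343 - 30^2)/37 = 1443/37 = 39, a_5 = floor((48 + 30)/39) = 2.
  m_6 = 39*2 - 30 = 48, d_6 = (2343 - 48^2)/39 = 39/39 = 1, a_6 = floor((48 + 48)/1) = 96.
  m_7 = 1*96 - 48 = 48, d_7 = (2343 - 48^2)/1 = 39/1 = 39: (m_7, d_7) = (m_1, d_1) = (48, 39), so from here the quotients repeat a_1, ..., a_6; the period length is 6.
So sqrt(2343) = [48; (2, 2, 8, 2, 2, 96)] with period length k = 6.
k is even, so the fundamental solution of x^2 - 2343y^2 = 1 is (p_{k-1}, q_{k-1}) = (p_5, q_5); compute convergents through index 5.
Convergents (p_i = a_i*p_{i-1} + p_{i-2}, q_i = a_i*q_{i-1} + q_{i-2} with p_{-2}=0, p_{-1}=1, q_{-2}=1, q_{-1}=0):
  i=0: a_0=48, p_0 = 48*1 + 0 = 48, q_0 = 48*0 + 1 = 1.
  i=1: a_1=2, p_1 = 2*48 + 1 = 97, q_1 = 2*1 + 0 = 2.
  i=2: a_2=2, p_2 = 2*97 + 48 = 242, q_2 = 2*2 + 1 = 5.
  i=3: a_3=8, p_3 = 8*242 + 97 = 2033, q_3 = 8*5 + 2 = 42.
  i=4: a_4=2, p_4 = 2*2033 + 242 = 4308, q_4 = 2*42 + 5 = 89.
  i=5: a_5=2, p_5 = 2*4308 + 2033 = 10649, q_5 = 2*89 + 42 = 220.
Check: 10649^2 - 2343*220^2 = 113401201 - 113401200 = 1, so (x, y) = (10649, 220) solves the equation, and by the theorem it is the least positive solution.

(x, y) = (10649, 220)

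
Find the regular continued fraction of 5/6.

Run the Euclidean algorithm on 5 and 6; the successive quotients are the partial quotients a_0, a_1, ... (each step inverts the fractional part left over by the previous one):
  5 = 0*6 + 5, so a_0 = 0.
  6 = 1*5 + 1, so a_1 = 1.
  5 = 5*1 + 0, so a_2 = 5.
The remainder reaches 0 after 3 divisions, so the expansion has 3 partial quotients, read off in order.

[0; 1, 5]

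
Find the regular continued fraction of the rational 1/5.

Run the Euclidean algorithm on 1 and 5; the successive quotients are the partial quotients a_0, a_1, ... (each step inverts the fractional part left over by the previous one):
  1 = 0*5 + 1, so a_0 = 0.
  5 = 5*1 + 0, so a_1 = 5.
The remainder reaches 0 after 2 divisions, so the expansion has 2 partial quotients, read off in order.

[0; 5]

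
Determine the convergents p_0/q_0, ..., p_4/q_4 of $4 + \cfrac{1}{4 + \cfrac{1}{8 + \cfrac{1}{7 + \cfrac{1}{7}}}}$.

4/1, 17/4, 140/33, 997/235, 7119/1678

Using the convergent recurrence p_i = a_i*p_{i-1} + p_{i-2}, q_i = a_i*q_{i-1} + q_{i-2} with p_{-2}=0, p_{-1}=1, q_{-2}=1, q_{-1}=0:
  i=0: a_0=4, p_0 = 4*1 + 0 = 4, q_0 = 4*0 + 1 = 1.
  i=1: a_1=4, p_1 = 4*4 + 1 = 17, q_1 = 4*1 + 0 = 4.
  i=2: a_2=8, p_2 = 8*17 + 4 = 140, q_2 = 8*4 + 1 = 33.
  i=3: a_3=7, p_3 = 7*140 + 17 = 997, q_3 = 7*33 + 4 = 235.
  i=4: a_4=7, p_4 = 7*997 + 140 = 7119, q_4 = 7*235 + 33 = 1678.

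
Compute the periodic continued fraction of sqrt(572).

Write x_i = (sqrt(572) + m_i)/d_i with (m_0, d_0) = (0, 1). a_0 = floor(sqrt(572)) = 23, since 23^2 = 529 <= 572 < 576 = 24^2.
Iterate m_{i+1} = d_i*a_i - m_i, d_{i+1} = (572 - m_{i+1}^2)/d_i, a_{i+1} = floor((a_0 + m_{i+1})/d_{i+1}):
  m_1 = 1*23 - 0 = 23, d_1 = (572 - 23^2)/1 = 43/1 = 43, a_1 = floor((23 + 23)/43) = 1.
  m_2 = 43*1 - 23 = 20, d_2 = (572 - 20^2)/43 = 172/43 = 4, a_2 = floor((23 + 20)/4) = 10.
  m_3 = 4*10 - 20 = 20, d_3 = (572 - 20^2)/4 = 172/4 = 43, a_3 = floor((23 + 20)/43) = 1.
  m_4 = 43*1 - 20 = 23, d_4 = (572 - 23^2)/43 = 43/43 = 1, a_4 = floor((23 + 23)/1) = 46.
  m_5 = 1*46 - 23 = 23, d_5 = (572 - 23^2)/1 = 43/1 = 43: (m_5, d_5) = (m_1, d_1) = (23, 43), so from here the quotients repeat a_1, ..., a_4; the period length is 4.
Hence the expansion of sqrt(572) is a_0 = 23 followed by the repeating block 1, 10, 1, 46 (period 4).

[23; (1, 10, 1, 46)]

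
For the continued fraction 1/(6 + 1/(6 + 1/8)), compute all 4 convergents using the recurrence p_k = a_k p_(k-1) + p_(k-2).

Using the convergent recurrence p_i = a_i*p_{i-1} + p_{i-2}, q_i = a_i*q_{i-1} + q_{i-2} with p_{-2}=0, p_{-1}=1, q_{-2}=1, q_{-1}=0:
  i=0: a_0=0, p_0 = 0*1 + 0 = 0, q_0 = 0*0 + 1 = 1.
  i=1: a_1=6, p_1 = 6*0 + 1 = 1, q_1 = 6*1 + 0 = 6.
  i=2: a_2=6, p_2 = 6*1 + 0 = 6, q_2 = 6*6 + 1 = 37.
  i=3: a_3=8, p_3 = 8*6 + 1 = 49, q_3 = 8*37 + 6 = 302.

0/1, 1/6, 6/37, 49/302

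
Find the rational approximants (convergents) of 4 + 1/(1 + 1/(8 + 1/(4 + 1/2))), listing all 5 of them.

Using the convergent recurrence p_i = a_i*p_{i-1} + p_{i-2}, q_i = a_i*q_{i-1} + q_{i-2} with p_{-2}=0, p_{-1}=1, q_{-2}=1, q_{-1}=0:
  i=0: a_0=4, p_0 = 4*1 + 0 = 4, q_0 = 4*0 + 1 = 1.
  i=1: a_1=1, p_1 = 1*4 + 1 = 5, q_1 = 1*1 + 0 = 1.
  i=2: a_2=8, p_2 = 8*5 + 4 = 44, q_2 = 8*1 + 1 = 9.
  i=3: a_3=4, p_3 = 4*44 + 5 = 181, q_3 = 4*9 + 1 = 37.
  i=4: a_4=2, p_4 = 2*181 + 44 = 406, q_4 = 2*37 + 9 = 83.

4/1, 5/1, 44/9, 181/37, 406/83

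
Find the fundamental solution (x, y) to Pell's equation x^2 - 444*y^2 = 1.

(x, y) = (295, 14)

First expand sqrt(444) as a continued fraction. With x_i = (sqrt(444) + m_i)/d_i and (m_0, d_0) = (0, 1): a_0 = floor(sqrt(444)) = 21, since 21^2 = 441 <= 444 < 484 = 22^2.
Iterate m_{i+1} = d_i*a_i - m_i, d_{i+1} = (444 - m_{i+1}^2)/d_i, a_{i+1} = floor((a_0 + m_{i+1})/d_{i+1}):
  m_1 = 1*21 - 0 = 21, d_1 = (444 - 21^2)/1 = 3/1 = 3, a_1 = floor((21 + 21)/3) = 14.
  m_2 = 3*14 - 21 = 21, d_2 = (444 - 21^2)/3 = 3/3 = 1, a_2 = floor((21 + 21)/1) = 42.
  m_3 = 1*42 - 21 = 21, d_3 = (444 - 21^2)/1 = 3/1 = 3: (m_3, d_3) = (m_1, d_1) = (21, 3), so from here the quotients repeat a_1, a_2; the period length is 2.
So sqrt(444) = [21; (14, 42)] with period length k = 2.
k is even, so the fundamental solution of x^2 - 444y^2 = 1 is (p_{k-1}, q_{k-1}) = (p_1, q_1); compute convergents through index 1.
Convergents (p_i = a_i*p_{i-1} + p_{i-2}, q_i = a_i*q_{i-1} + q_{i-2} with p_{-2}=0, p_{-1}=1, q_{-2}=1, q_{-1}=0):
  i=0: a_0=21, p_0 = 21*1 + 0 = 21, q_0 = 21*0 + 1 = 1.
  i=1: a_1=14, p_1 = 14*21 + 1 = 295, q_1 = 14*1 + 0 = 14.
Check: 295^2 - 444*14^2 = 87025 - 87024 = 1, so (x, y) = (295, 14) solves the equation, and by the theorem it is the least positive solution.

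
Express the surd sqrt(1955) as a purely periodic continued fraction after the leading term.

[44; (4, 1, 1, 1, 4, 88)]

Write x_i = (sqrt(1955) + m_i)/d_i with (m_0, d_0) = (0, 1). a_0 = floor(sqrt(1955)) = 44, since 44^2 = 1936 <= 1955 < 2025 = 45^2.
Iterate m_{i+1} = d_i*a_i - m_i, d_{i+1} = (1955 - m_{i+1}^2)/d_i, a_{i+1} = floor((a_0 + m_{i+1})/d_{i+1}):
  m_1 = 1*44 - 0 = 44, d_1 = (1955 - 44^2)/1 = 19/1 = 19, a_1 = floor((44 + 44)/19) = 4.
  m_2 = 19*4 - 44 = 32, d_2 = (1955 - 32^2)/19 = 931/19 = 49, a_2 = floor((44 + 32)/49) = 1.
  m_3 = 49*1 - 32 = 17, d_3 = (1955 - 17^2)/49 = 1666/49 = 34, a_3 = floor((44 + 17)/34) = 1.
  m_4 = 34*1 - 17 = 17, d_4 = (1955 - 17^2)/34 = 1666/34 = 49, a_4 = floor((44 + 17)/49) = 1.
  m_5 = 49*1 - 17 = 32, d_5 = (1955 - 32^2)/49 = 931/49 = 19, a_5 = floor((44 + 32)/19) = 4.
  m_6 = 19*4 - 32 = 44, d_6 = (1955 - 44^2)/19 = 19/19 = 1, a_6 = floor((44 + 44)/1) = 88.
  m_7 = 1*88 - 44 = 44, d_7 = (1955 - 44^2)/1 = 19/1 = 19: (m_7, d_7) = (m_1, d_1) = (44, 19), so from here the quotients repeat a_1, ..., a_6; the period length is 6.
Hence the expansion of sqrt(1955) is a_0 = 44 followed by the repeating block 4, 1, 1, 1, 4, 88 (period 6).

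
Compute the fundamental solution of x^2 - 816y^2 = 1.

First expand sqrt(816) as a continued fraction. With x_i = (sqrt(816) + m_i)/d_i and (m_0, d_0) = (0, 1): a_0 = floor(sqrt(816)) = 28, since 28^2 = 784 <= 816 < 841 = 29^2.
Iterate m_{i+1} = d_i*a_i - m_i, d_{i+1} = (816 - m_{i+1}^2)/d_i, a_{i+1} = floor((a_0 + m_{i+1})/d_{i+1}):
  m_1 = 1*28 - 0 = 28, d_1 = (816 - 28^2)/1 = 32/1 = 32, a_1 = floor((28 + 28)/32) = 1.
  m_2 = 32*1 - 28 = 4, d_2 = (816 - 4^2)/32 = 800/32 = 25, a_2 = floor((28 + 4)/25) = 1.
  m_3 = 25*1 - 4 = 21, d_3 = (816 - 21^2)/25 = 375/25 = 15, a_3 = floor((28 + 21)/15) = 3.
  m_4 = 15*3 - 21 = 24, d_4 = (816 - 24^2)/15 = 240/15 = 16, a_4 = floor((28 + 24)/16) = 3.
  m_5 = 16*3 - 24 = 24, d_5 = (816 - 24^2)/16 = 240/16 = 15, a_5 = floor((28 + 24)/15) = 3.
  m_6 = 15*3 - 24 = 21, d_6 = (816 - 21^2)/15 = 375/15 = 25, a_6 = floor((28 + 21)/25) = 1.
  m_7 = 25*1 - 21 = 4, d_7 = (816 - 4^2)/25 = 800/25 = 32, a_7 = floor((28 + 4)/32) = 1.
  m_8 = 32*1 - 4 = 28, d_8 = (816 - 28^2)/32 = 32/32 = 1, a_8 = floor((28 + 28)/1) = 56.
  m_9 = 1*56 - 28 = 28, d_9 = (816 - 28^2)/1 = 32/1 = 32: (m_9, d_9) = (m_1, d_1) = (28, 32), so from here the quotients repeat a_1, ..., a_8; the period length is 8.
So sqrt(816) = [28; (1, 1, 3, 3, 3, 1, 1, 56)] with period length k = 8.
k is even, so the fundamental solution of x^2 - 816y^2 = 1 is (p_{k-1}, q_{k-1}) = (p_7, q_7); compute convergents through index 7.
Convergents (p_i = a_i*p_{i-1} + p_{i-2}, q_i = a_i*q_{i-1} + q_{i-2} with p_{-2}=0, p_{-1}=1, q_{-2}=1, q_{-1}=0):
  i=0: a_0=28, p_0 = 28*1 + 0 = 28, q_0 = 28*0 + 1 = 1.
  i=1: a_1=1, p_1 = 1*28 + 1 = 29, q_1 = 1*1 + 0 = 1.
  i=2: a_2=1, p_2 = 1*29 + 28 = 57, q_2 = 1*1 + 1 = 2.
  i=3: a_3=3, p_3 = 3*57 + 29 = 200, q_3 = 3*2 + 1 = 7.
  i=4: a_4=3, p_4 = 3*200 + 57 = 657, q_4 = 3*7 + 2 = 23.
  i=5: a_5=3, p_5 = 3*657 + 200 = 2171, q_5 = 3*23 + 7 = 76.
  i=6: a_6=1, p_6 = 1*2171 + 657 = 2828, q_6 = 1*76 + 23 = 99.
  i=7: a_7=1, p_7 = 1*2828 + 2171 = 4999, q_7 = 1*99 + 76 = 175.
Check: 4999^2 - 816*175^2 = 24990001 - 24990000 = 1, so (x, y) = (4999, 175) solves the equation, and by the theorem it is the least positive solution.

(x, y) = (4999, 175)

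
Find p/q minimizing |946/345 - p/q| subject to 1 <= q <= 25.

Expand x = 946/345 as a continued fraction with the Euclidean algorithm:
  946 = 2*345 + 256, so a_0 = 2.
  345 = 1*256 + 89, so a_1 = 1.
  256 = 2*89 + 78, so a_2 = 2.
  89 = 1*78 + 11, so a_3 = 1.
  78 = 7*11 + 1, so a_4 = 7.
  11 = 11*1 + 0, so a_5 = 11.
so x = [2; 1, 2, 1, 7, 11].
Convergents (p_i = a_i*p_{i-1} + p_{i-2}, q_i = a_i*q_{i-1} + q_{i-2} with p_{-2}=0, p_{-1}=1, q_{-2}=1, q_{-1}=0), until the denominator exceeds 25:
  i=0: a_0=2, p_0 = 2*1 + 0 = 2, q_0 = 2*0 + 1 = 1.
  i=1: a_1=1, p_1 = 1*2 + 1 = 3, q_1 = 1*1 + 0 = 1.
  i=2: a_2=2, p_2 = 2*3 + 2 = 8, q_2 = 2*1 + 1 = 3.
  i=3: a_3=1, p_3 = 1*8 + 3 = 11, q_3 = 1*3 + 1 = 4.
  i=4: a_4=7, p_4 = 7*11 + 8 = 85, q_4 = 7*4 + 3 = 31.
q_4 = 31 > 25, so the last convergent with denominator <= 25 is p_3/q_3 = 11/4.
The closest fraction with denominator <= 25 is either p_3/q_3 or the intermediate fraction (k*p_3 + p_2)/(k*q_3 + q_2) with the largest k >= 1 whose denominator stays <= 25; these approach x as k grows, and every other convergent or intermediate fraction in range is farther away.
Largest k: floor((25 - q_2)/q_3) = floor((25 - 3)/4) = 5.
That gives (5*11 + 8)/(5*4 + 3) = 63/23.
Compare the errors: |x - 11/4| = |946*4 - 11*345|/(345*4) = 11/1380, and |x - 63/23| = |946*23 - 63*345|/(345*23) = 23/7935.
Cross-multiplying, 23*1380 = 31740 < 87285 = 11*7935, so 23/7935 is smaller: the intermediate fraction 63/23 is closer to x than 11/4.

63/23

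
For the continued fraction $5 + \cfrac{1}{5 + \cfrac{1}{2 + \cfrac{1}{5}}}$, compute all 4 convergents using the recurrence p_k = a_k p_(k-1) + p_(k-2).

Using the convergent recurrence p_i = a_i*p_{i-1} + p_{i-2}, q_i = a_i*q_{i-1} + q_{i-2} with p_{-2}=0, p_{-1}=1, q_{-2}=1, q_{-1}=0:
  i=0: a_0=5, p_0 = 5*1 + 0 = 5, q_0 = 5*0 + 1 = 1.
  i=1: a_1=5, p_1 = 5*5 + 1 = 26, q_1 = 5*1 + 0 = 5.
  i=2: a_2=2, p_2 = 2*26 + 5 = 57, q_2 = 2*5 + 1 = 11.
  i=3: a_3=5, p_3 = 5*57 + 26 = 311, q_3 = 5*11 + 5 = 60.

5/1, 26/5, 57/11, 311/60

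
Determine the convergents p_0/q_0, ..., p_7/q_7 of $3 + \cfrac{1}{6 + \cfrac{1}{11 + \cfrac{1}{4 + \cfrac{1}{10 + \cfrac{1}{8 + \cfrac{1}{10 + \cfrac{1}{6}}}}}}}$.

3/1, 19/6, 212/67, 867/274, 8882/2807, 71923/22730, 728112/230107, 4440595/1403372

Using the convergent recurrence p_i = a_i*p_{i-1} + p_{i-2}, q_i = a_i*q_{i-1} + q_{i-2} with p_{-2}=0, p_{-1}=1, q_{-2}=1, q_{-1}=0:
  i=0: a_0=3, p_0 = 3*1 + 0 = 3, q_0 = 3*0 + 1 = 1.
  i=1: a_1=6, p_1 = 6*3 + 1 = 19, q_1 = 6*1 + 0 = 6.
  i=2: a_2=11, p_2 = 11*19 + 3 = 212, q_2 = 11*6 + 1 = 67.
  i=3: a_3=4, p_3 = 4*212 + 19 = 867, q_3 = 4*67 + 6 = 274.
  i=4: a_4=10, p_4 = 10*867 + 212 = 8882, q_4 = 10*274 + 67 = 2807.
  i=5: a_5=8, p_5 = 8*8882 + 867 = 71923, q_5 = 8*2807 + 274 = 22730.
  i=6: a_6=10, p_6 = 10*71923 + 8882 = 728112, q_6 = 10*22730 + 2807 = 230107.
  i=7: a_7=6, p_7 = 6*728112 + 71923 = 4440595, q_7 = 6*230107 + 22730 = 1403372.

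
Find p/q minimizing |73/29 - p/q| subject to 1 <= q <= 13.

Expand x = 73/29 as a continued fraction with the Euclidean algorithm:
  73 = 2*29 + 15, so a_0 = 2.
  29 = 1*15 + 14, so a_1 = 1.
  15 = 1*14 + 1, so a_2 = 1.
  14 = 14*1 + 0, so a_3 = 14.
so x = [2; 1, 1, 14].
Convergents (p_i = a_i*p_{i-1} + p_{i-2}, q_i = a_i*q_{i-1} + q_{i-2} with p_{-2}=0, p_{-1}=1, q_{-2}=1, q_{-1}=0), until the denominator exceeds 13:
  i=0: a_0=2, p_0 = 2*1 + 0 = 2, q_0 = 2*0 + 1 = 1.
  i=1: a_1=1, p_1 = 1*2 + 1 = 3, q_1 = 1*1 + 0 = 1.
  i=2: a_2=1, p_2 = 1*3 + 2 = 5, q_2 = 1*1 + 1 = 2.
  i=3: a_3=14, p_3 = 14*5 + 3 = 73, q_3 = 14*2 + 1 = 29.
q_3 = 29 > 13, so the last convergent with denominator <= 13 is p_2/q_2 = 5/2.
The closest fraction with denominator <= 13 is either p_2/q_2 or the intermediate fraction (k*p_2 + p_1)/(k*q_2 + q_1) with the largest k >= 1 whose denominator stays <= 13; these approach x as k grows, and every other convergent or intermediate fraction in range is farther away.
Largest k: floor((13 - q_1)/q_2) = floor((13 - 1)/2) = 6.
That gives (6*5 + 3)/(6*2 + 1) = 33/13.
Compare the errors: |x - 5/2| = |73*2 - 5*29|/(29*2) = 1/58, and |x - 33/13| = |73*13 - 33*29|/(29*13) = 8/377.
Cross-multiplying, 1*377 = 377 < 464 = 8*58, so 1/58 is smaller: the convergent 5/2 is closer to x than 33/13.

5/2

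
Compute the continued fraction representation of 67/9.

Run the Euclidean algorithm on 67 and 9; the successive quotients are the partial quotients a_0, a_1, ... (each step inverts the fractional part left over by the previous one):
  67 = 7*9 + 4, so a_0 = 7.
  9 = 2*4 + 1, so a_1 = 2.
  4 = 4*1 + 0, so a_2 = 4.
The remainder reaches 0 after 3 divisions, so the expansion has 3 partial quotients, read off in order.

[7; 2, 4]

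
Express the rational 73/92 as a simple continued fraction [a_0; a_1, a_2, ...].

[0; 1, 3, 1, 5, 3]

Run the Euclidean algorithm on 73 and 92; the successive quotients are the partial quotients a_0, a_1, ... (each step inverts the fractional part left over by the previous one):
  73 = 0*92 + 73, so a_0 = 0.
  92 = 1*73 + 19, so a_1 = 1.
  73 = 3*19 + 16, so a_2 = 3.
  19 = 1*16 + 3, so a_3 = 1.
  16 = 5*3 + 1, so a_4 = 5.
  3 = 3*1 + 0, so a_5 = 3.
The remainder reaches 0 after 6 divisions, so the expansion has 6 partial quotients, read off in order.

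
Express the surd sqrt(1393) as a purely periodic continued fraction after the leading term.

[37; (3, 10, 3, 74)]

Write x_i = (sqrt(1393) + m_i)/d_i with (m_0, d_0) = (0, 1). a_0 = floor(sqrt(1393)) = 37, since 37^2 = 1369 <= 1393 < 1444 = 38^2.
Iterate m_{i+1} = d_i*a_i - m_i, d_{i+1} = (1393 - m_{i+1}^2)/d_i, a_{i+1} = floor((a_0 + m_{i+1})/d_{i+1}):
  m_1 = 1*37 - 0 = 37, d_1 = (1393 - 37^2)/1 = 24/1 = 24, a_1 = floor((37 + 37)/24) = 3.
  m_2 = 24*3 - 37 = 35, d_2 = (1393 - 35^2)/24 = 168/24 = 7, a_2 = floor((37 + 35)/7) = 10.
  m_3 = 7*10 - 35 = 35, d_3 = (1393 - 35^2)/7 = 168/7 = 24, a_3 = floor((37 + 35)/24) = 3.
  m_4 = 24*3 - 35 = 37, d_4 = (1393 - 37^2)/24 = 24/24 = 1, a_4 = floor((37 + 37)/1) = 74.
  m_5 = 1*74 - 37 = 37, d_5 = (1393 - 37^2)/1 = 24/1 = 24: (m_5, d_5) = (m_1, d_1) = (37, 24), so from here the quotients repeat a_1, ..., a_4; the period length is 4.
Hence the expansion of sqrt(1393) is a_0 = 37 followed by the repeating block 3, 10, 3, 74 (period 4).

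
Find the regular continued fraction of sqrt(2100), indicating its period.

[45; (1, 4, 1, 2, 1, 4, 1, 90)]

Write x_i = (sqrt(2100) + m_i)/d_i with (m_0, d_0) = (0, 1). a_0 = floor(sqrt(2100)) = 45, since 45^2 = 2025 <= 2100 < 2116 = 46^2.
Iterate m_{i+1} = d_i*a_i - m_i, d_{i+1} = (2100 - m_{i+1}^2)/d_i, a_{i+1} = floor((a_0 + m_{i+1})/d_{i+1}):
  m_1 = 1*45 - 0 = 45, d_1 = (2100 - 45^2)/1 = 75/1 = 75, a_1 = floor((45 + 45)/75) = 1.
  m_2 = 75*1 - 45 = 30, d_2 = (2100 - 30^2)/75 = 1200/75 = 16, a_2 = floor((45 + 30)/16) = 4.
  m_3 = 16*4 - 30 = 34, d_3 = (2100 - 34^2)/16 = 944/16 = 59, a_3 = floor((45 + 34)/59) = 1.
  m_4 = 59*1 - 34 = 25, d_4 = (2100 - 25^2)/59 = 1475/59 = 25, a_4 = floor((45 + 25)/25) = 2.
  m_5 = 25*2 - 25 = 25, d_5 = (2100 - 25^2)/25 = 1475/25 = 59, a_5 = floor((45 + 25)/59) = 1.
  m_6 = 59*1 - 25 = 34, d_6 = (2100 - 34^2)/59 = 944/59 = 16, a_6 = floor((45 + 34)/16) = 4.
  m_7 = 16*4 - 34 = 30, d_7 = (2100 - 30^2)/16 = 1200/16 = 75, a_7 = floor((45 + 30)/75) = 1.
  m_8 = 75*1 - 30 = 45, d_8 = (2100 - 45^2)/75 = 75/75 = 1, a_8 = floor((45 + 45)/1) = 90.
  m_9 = 1*90 - 45 = 45, d_9 = (2100 - 45^2)/1 = 75/1 = 75: (m_9, d_9) = (m_1, d_1) = (45, 75), so from here the quotients repeat a_1, ..., a_8; the period length is 8.
Hence the expansion of sqrt(2100) is a_0 = 45 followed by the repeating block 1, 4, 1, 2, 1, 4, 1, 90 (period 8).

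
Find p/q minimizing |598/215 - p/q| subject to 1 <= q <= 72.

Expand x = 598/215 as a continued fraction with the Euclidean algorithm:
  598 = 2*215 + 168, so a_0 = 2.
  215 = 1*168 + 47, so a_1 = 1.
  168 = 3*47 + 27, so a_2 = 3.
  47 = 1*27 + 20, so a_3 = 1.
  27 = 1*20 + 7, so a_4 = 1.
  20 = 2*7 + 6, so a_5 = 2.
  7 = 1*6 + 1, so a_6 = 1.
  6 = 6*1 + 0, so a_7 = 6.
so x = [2; 1, 3, 1, 1, 2, 1, 6].
Convergents (p_i = a_i*p_{i-1} + p_{i-2}, q_i = a_i*q_{i-1} + q_{i-2} with p_{-2}=0, p_{-1}=1, q_{-2}=1, q_{-1}=0), until the denominator exceeds 72:
  i=0: a_0=2, p_0 = 2*1 + 0 = 2, q_0 = 2*0 + 1 = 1.
  i=1: a_1=1, p_1 = 1*2 + 1 = 3, q_1 = 1*1 + 0 = 1.
  i=2: a_2=3, p_2 = 3*3 + 2 = 11, q_2 = 3*1 + 1 = 4.
  i=3: a_3=1, p_3 = 1*11 + 3 = 14, q_3 = 1*4 + 1 = 5.
  i=4: a_4=1, p_4 = 1*14 + 11 = 25, q_4 = 1*5 + 4 = 9.
  i=5: a_5=2, p_5 = 2*25 + 14 = 64, q_5 = 2*9 + 5 = 23.
  i=6: a_6=1, p_6 = 1*64 + 25 = 89, q_6 = 1*23 + 9 = 32.
  i=7: a_7=6, p_7 = 6*89 + 64 = 598, q_7 = 6*32 + 23 = 215.
q_7 = 215 > 72, so the last convergent with denominator <= 72 is p_6/q_6 = 89/32.
The closest fraction with denominator <= 72 is either p_6/q_6 or the intermediate fraction (k*p_6 + p_5)/(k*q_6 + q_5) with the largest k >= 1 whose denominator stays <= 72; these approach x as k grows, and every other convergent or intermediate fraction in range is farther away.
Largest k: floor((72 - q_5)/q_6) = floor((72 - 23)/32) = 1.
That gives (1*89 + 64)/(1*32 + 23) = 153/55.
Compare the errors: |x - 89/32| = |598*32 - 89*215|/(215*32) = 1/6880, and |x - 153/55| = |598*55 - 153*215|/(215*55) = 5/11825.
Cross-multiplying, 1*11825 = 11825 < 34400 = 5*6880, so 1/6880 is smaller: the convergent 89/32 is closer to x than 153/55.

89/32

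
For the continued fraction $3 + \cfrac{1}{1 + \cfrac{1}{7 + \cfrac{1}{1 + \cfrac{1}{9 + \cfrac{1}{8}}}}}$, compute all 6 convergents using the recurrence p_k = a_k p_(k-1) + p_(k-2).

3/1, 4/1, 31/8, 35/9, 346/89, 2803/721

Using the convergent recurrence p_i = a_i*p_{i-1} + p_{i-2}, q_i = a_i*q_{i-1} + q_{i-2} with p_{-2}=0, p_{-1}=1, q_{-2}=1, q_{-1}=0:
  i=0: a_0=3, p_0 = 3*1 + 0 = 3, q_0 = 3*0 + 1 = 1.
  i=1: a_1=1, p_1 = 1*3 + 1 = 4, q_1 = 1*1 + 0 = 1.
  i=2: a_2=7, p_2 = 7*4 + 3 = 31, q_2 = 7*1 + 1 = 8.
  i=3: a_3=1, p_3 = 1*31 + 4 = 35, q_3 = 1*8 + 1 = 9.
  i=4: a_4=9, p_4 = 9*35 + 31 = 346, q_4 = 9*9 + 8 = 89.
  i=5: a_5=8, p_5 = 8*346 + 35 = 2803, q_5 = 8*89 + 9 = 721.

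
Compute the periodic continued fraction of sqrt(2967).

[54; (2, 7, 1, 7, 2, 108)]

Write x_i = (sqrt(2967) + m_i)/d_i with (m_0, d_0) = (0, 1). a_0 = floor(sqrt(2967)) = 54, since 54^2 = 2916 <= 2967 < 3025 = 55^2.
Iterate m_{i+1} = d_i*a_i - m_i, d_{i+1} = (2967 - m_{i+1}^2)/d_i, a_{i+1} = floor((a_0 + m_{i+1})/d_{i+1}):
  m_1 = 1*54 - 0 = 54, d_1 = (2967 - 54^2)/1 = 51/1 = 51, a_1 = floor((54 + 54)/51) = 2.
  m_2 = 51*2 - 54 = 48, d_2 = (2967 - 48^2)/51 = 663/51 = 13, a_2 = floor((54 + 48)/13) = 7.
  m_3 = 13*7 - 48 = 43, d_3 = (2967 - 43^2)/13 = 1118/13 = 86, a_3 = floor((54 + 43)/86) = 1.
  m_4 = 86*1 - 43 = 43, d_4 = (2967 - 43^2)/86 = 1118/86 = 13, a_4 = floor((54 + 43)/13) = 7.
  m_5 = 13*7 - 43 = 48, d_5 = (2967 - 48^2)/13 = 663/13 = 51, a_5 = floor((54 + 48)/51) = 2.
  m_6 = 51*2 - 48 = 54, d_6 = (2967 - 54^2)/51 = 51/51 = 1, a_6 = floor((54 + 54)/1) = 108.
  m_7 = 1*108 - 54 = 54, d_7 = (2967 - 54^2)/1 = 51/1 = 51: (m_7, d_7) = (m_1, d_1) = (54, 51), so from here the quotients repeat a_1, ..., a_6; the period length is 6.
Hence the expansion of sqrt(2967) is a_0 = 54 followed by the repeating block 2, 7, 1, 7, 2, 108 (period 6).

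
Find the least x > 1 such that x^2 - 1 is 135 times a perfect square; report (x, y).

First expand sqrt(135) as a continued fraction. With x_i = (sqrt(135) + m_i)/d_i and (m_0, d_0) = (0, 1): a_0 = floor(sqrt(135)) = 11, since 11^2 = 121 <= 135 < 144 = 12^2.
Iterate m_{i+1} = d_i*a_i - m_i, d_{i+1} = (135 - m_{i+1}^2)/d_i, a_{i+1} = floor((a_0 + m_{i+1})/d_{i+1}):
  m_1 = 1*11 - 0 = 11, d_1 = (135 - 11^2)/1 = 14/1 = 14, a_1 = floor((11 + 11)/14) = 1.
  m_2 = 14*1 - 11 = 3, d_2 = (135 - 3^2)/14 = 126/14 = 9, a_2 = floor((11 + 3)/9) = 1.
  m_3 = 9*1 - 3 = 6, d_3 = (135 - 6^2)/9 = 99/9 = 11, a_3 = floor((11 + 6)/11) = 1.
  m_4 = 11*1 - 6 = 5, d_4 = (135 - 5^2)/11 = 110/11 = 10, a_4 = floor((11 + 5)/10) = 1.
  m_5 = 10*1 - 5 = 5, d_5 = (135 - 5^2)/10 = 110/10 = 11, a_5 = floor((11 + 5)/11) = 1.
  m_6 = 11*1 - 5 = 6, d_6 = (135 - 6^2)/11 = 99/11 = 9, a_6 = floor((11 + 6)/9) = 1.
  m_7 = 9*1 - 6 = 3, d_7 = (135 - 3^2)/9 = 126/9 = 14, a_7 = floor((11 + 3)/14) = 1.
  m_8 = 14*1 - 3 = 11, d_8 = (135 - 11^2)/14 = 14/14 = 1, a_8 = floor((11 + 11)/1) = 22.
  m_9 = 1*22 - 11 = 11, d_9 = (135 - 11^2)/1 = 14/1 = 14: (m_9, d_9) = (m_1, d_1) = (11, 14), so from here the quotients repeat a_1, ..., a_8; the period length is 8.
So sqrt(135) = [11; (1, 1, 1, 1, 1, 1, 1, 22)] with period length k = 8.
k is even, so the fundamental solution of x^2 - 135y^2 = 1 is (p_{k-1}, q_{k-1}) = (p_7, q_7); compute convergents through index 7.
Convergents (p_i = a_i*p_{i-1} + p_{i-2}, q_i = a_i*q_{i-1} + q_{i-2} with p_{-2}=0, p_{-1}=1, q_{-2}=1, q_{-1}=0):
  i=0: a_0=11, p_0 = 11*1 + 0 = 11, q_0 = 11*0 + 1 = 1.
  i=1: a_1=1, p_1 = 1*11 + 1 = 12, q_1 = 1*1 + 0 = 1.
  i=2: a_2=1, p_2 = 1*12 + 11 = 23, q_2 = 1*1 + 1 = 2.
  i=3: a_3=1, p_3 = 1*23 + 12 = 35, q_3 = 1*2 + 1 = 3.
  i=4: a_4=1, p_4 = 1*35 + 23 = 58, q_4 = 1*3 + 2 = 5.
  i=5: a_5=1, p_5 = 1*58 + 35 = 93, q_5 = 1*5 + 3 = 8.
  i=6: a_6=1, p_6 = 1*93 + 58 = 151, q_6 = 1*8 + 5 = 13.
  i=7: a_7=1, p_7 = 1*151 + 93 = 244, q_7 = 1*13 + 8 = 21.
Check: 244^2 - 135*21^2 = 59536 - 59535 = 1, so (x, y) = (244, 21) solves the equation, and by the theorem it is the least positive solution.

(x, y) = (244, 21)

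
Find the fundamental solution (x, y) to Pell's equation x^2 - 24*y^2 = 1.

(x, y) = (5, 1)

First expand sqrt(24) as a continued fraction. With x_i = (sqrt(24) + m_i)/d_i and (m_0, d_0) = (0, 1): a_0 = floor(sqrt(24)) = 4, since 4^2 = 16 <= 24 < 25 = 5^2.
Iterate m_{i+1} = d_i*a_i - m_i, d_{i+1} = (24 - m_{i+1}^2)/d_i, a_{i+1} = floor((a_0 + m_{i+1})/d_{i+1}):
  m_1 = 1*4 - 0 = 4, d_1 = (24 - 4^2)/1 = 8/1 = 8, a_1 = floor((4 + 4)/8) = 1.
  m_2 = 8*1 - 4 = 4, d_2 = (24 - 4^2)/8 = 8/8 = 1, a_2 = floor((4 + 4)/1) = 8.
  m_3 = 1*8 - 4 = 4, d_3 = (24 - 4^2)/1 = 8/1 = 8: (m_3, d_3) = (m_1, d_1) = (4, 8), so from here the quotients repeat a_1, a_2; the period length is 2.
So sqrt(24) = [4; (1, 8)] with period length k = 2.
k is even, so the fundamental solution of x^2 - 24y^2 = 1 is (p_{k-1}, q_{k-1}) = (p_1, q_1); compute convergents through index 1.
Convergents (p_i = a_i*p_{i-1} + p_{i-2}, q_i = a_i*q_{i-1} + q_{i-2} with p_{-2}=0, p_{-1}=1, q_{-2}=1, q_{-1}=0):
  i=0: a_0=4, p_0 = 4*1 + 0 = 4, q_0 = 4*0 + 1 = 1.
  i=1: a_1=1, p_1 = 1*4 + 1 = 5, q_1 = 1*1 + 0 = 1.
Check: 5^2 - 24*1^2 = 25 - 24 = 1, so (x, y) = (5, 1) solves the equation, and by the theorem it is the least positive solution.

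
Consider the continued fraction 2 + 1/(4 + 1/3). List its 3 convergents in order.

2/1, 9/4, 29/13

Using the convergent recurrence p_i = a_i*p_{i-1} + p_{i-2}, q_i = a_i*q_{i-1} + q_{i-2} with p_{-2}=0, p_{-1}=1, q_{-2}=1, q_{-1}=0:
  i=0: a_0=2, p_0 = 2*1 + 0 = 2, q_0 = 2*0 + 1 = 1.
  i=1: a_1=4, p_1 = 4*2 + 1 = 9, q_1 = 4*1 + 0 = 4.
  i=2: a_2=3, p_2 = 3*9 + 2 = 29, q_2 = 3*4 + 1 = 13.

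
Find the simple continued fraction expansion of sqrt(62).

Write x_i = (sqrt(62) + m_i)/d_i with (m_0, d_0) = (0, 1). a_0 = floor(sqrt(62)) = 7, since 7^2 = 49 <= 62 < 64 = 8^2.
Iterate m_{i+1} = d_i*a_i - m_i, d_{i+1} = (62 - m_{i+1}^2)/d_i, a_{i+1} = floor((a_0 + m_{i+1})/d_{i+1}):
  m_1 = 1*7 - 0 = 7, d_1 = (62 - 7^2)/1 = 13/1 = 13, a_1 = floor((7 + 7)/13) = 1.
  m_2 = 13*1 - 7 = 6, d_2 = (62 - 6^2)/13 = 26/13 = 2, a_2 = floor((7 + 6)/2) = 6.
  m_3 = 2*6 - 6 = 6, d_3 = (62 - 6^2)/2 = 26/2 = 13, a_3 = floor((7 + 6)/13) = 1.
  m_4 = 13*1 - 6 = 7, d_4 = (62 - 7^2)/13 = 13/13 = 1, a_4 = floor((7 + 7)/1) = 14.
  m_5 = 1*14 - 7 = 7, d_5 = (62 - 7^2)/1 = 13/1 = 13: (m_5, d_5) = (m_1, d_1) = (7, 13), so from here the quotients repeat a_1, ..., a_4; the period length is 4.
Hence the expansion of sqrt(62) is a_0 = 7 followed by the repeating block 1, 6, 1, 14 (period 4).

[7; (1, 6, 1, 14)]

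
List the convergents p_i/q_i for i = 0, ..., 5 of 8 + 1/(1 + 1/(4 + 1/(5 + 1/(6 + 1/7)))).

8/1, 9/1, 44/5, 229/26, 1418/161, 10155/1153

Using the convergent recurrence p_i = a_i*p_{i-1} + p_{i-2}, q_i = a_i*q_{i-1} + q_{i-2} with p_{-2}=0, p_{-1}=1, q_{-2}=1, q_{-1}=0:
  i=0: a_0=8, p_0 = 8*1 + 0 = 8, q_0 = 8*0 + 1 = 1.
  i=1: a_1=1, p_1 = 1*8 + 1 = 9, q_1 = 1*1 + 0 = 1.
  i=2: a_2=4, p_2 = 4*9 + 8 = 44, q_2 = 4*1 + 1 = 5.
  i=3: a_3=5, p_3 = 5*44 + 9 = 229, q_3 = 5*5 + 1 = 26.
  i=4: a_4=6, p_4 = 6*229 + 44 = 1418, q_4 = 6*26 + 5 = 161.
  i=5: a_5=7, p_5 = 7*1418 + 229 = 10155, q_5 = 7*161 + 26 = 1153.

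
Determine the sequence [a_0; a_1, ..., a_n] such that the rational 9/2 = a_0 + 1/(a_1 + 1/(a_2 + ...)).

[4; 2]

Run the Euclidean algorithm on 9 and 2; the successive quotients are the partial quotients a_0, a_1, ... (each step inverts the fractional part left over by the previous one):
  9 = 4*2 + 1, so a_0 = 4.
  2 = 2*1 + 0, so a_1 = 2.
The remainder reaches 0 after 2 divisions, so the expansion has 2 partial quotients, read off in order.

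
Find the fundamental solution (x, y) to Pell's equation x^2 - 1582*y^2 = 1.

First expand sqrt(1582) as a continued fraction. With x_i = (sqrt(1582) + m_i)/d_i and (m_0, d_0) = (0, 1): a_0 = floor(sqrt(1582)) = 39, since 39^2 = 1521 <= 1582 < 1600 = 40^2.
Iterate m_{i+1} = d_i*a_i - m_i, d_{i+1} = (1582 - m_{i+1}^2)/d_i, a_{i+1} = floor((a_0 + m_{i+1})/d_{i+1}):
  m_1 = 1*39 - 0 = 39, d_1 = (1582 - 39^2)/1 = 61/1 = 61, a_1 = floor((39 + 39)/61) = 1.
  m_2 = 61*1 - 39 = 22, d_2 = (1582 - 22^2)/61 = 1098/61 = 18, a_2 = floor((39 + 22)/18) = 3.
  m_3 = 18*3 - 22 = 32, d_3 = (1582 - 32^2)/18 = 558/18 = 31, a_3 = floor((39 + 32)/31) = 2.
  m_4 = 31*2 - 32 = 30, d_4 = (1582 - 30^2)/31 = 682/31 = 22, a_4 = floor((39 + 30)/22) = 3.
  m_5 = 22*3 - 30 = 36, d_5 = (1582 - 36^2)/22 = 286/22 = 13, a_5 = floor((39 + 36)/13) = 5.
  m_6 = 13*5 - 36 = 29, d_6 = (1582 - 29^2)/13 = 741/13 = 57, a_6 = floor((39 + 29)/57) = 1.
  m_7 = 57*1 - 29 = 28, d_7 = (1582 - 28^2)/57 = 798/57 = 14, a_7 = floor((39 + 28)/14) = 4.
  m_8 = 14*4 - 28 = 28, d_8 = (1582 - 28^2)/14 = 798/14 = 57, a_8 = floor((39 + 28)/57) = 1.
  m_9 = 57*1 - 28 = 29, d_9 = (1582 - 29^2)/57 = 741/57 = 13, a_9 = floor((39 + 29)/13) = 5.
  m_10 = 13*5 - 29 = 36, d_10 = (1582 - 36^2)/13 = 286/13 = 22, a_10 = floor((39 + 36)/22) = 3.
  m_11 = 22*3 - 36 = 30, d_11 = (1582 - 30^2)/22 = 682/22 = 31, a_11 = floor((39 + 30)/31) = 2.
  m_12 = 31*2 - 30 = 32, d_12 = (1582 - 32^2)/31 = 558/31 = 18, a_12 = floor((39 + 32)/18) = 3.
  m_13 = 18*3 - 32 = 22, d_13 = (1582 - 22^2)/18 = 1098/18 = 61, a_13 = floor((39 + 22)/61) = 1.
  m_14 = 61*1 - 22 = 39, d_14 = (1582 - 39^2)/61 = 61/61 = 1, a_14 = floor((39 + 39)/1) = 78.
  m_15 = 1*78 - 39 = 39, d_15 = (1582 - 39^2)/1 = 61/1 = 61: (m_15, d_15) = (m_1, d_1) = (39, 61), so from here the quotients repeat a_1, ..., a_14; the period length is 14.
So sqrt(1582) = [39; (1, 3, 2, 3, 5, 1, 4, 1, 5, 3, 2, 3, 1, 78)] with period length k = 14.
k is even, so the fundamental solution of x^2 - 1582y^2 = 1 is (p_{k-1}, q_{k-1}) = (p_13, q_13); compute convergents through index 13.
Convergents (p_i = a_i*p_{i-1} + p_{i-2}, q_i = a_i*q_{i-1} + q_{i-2} with p_{-2}=0, p_{-1}=1, q_{-2}=1, q_{-1}=0):
  i=0: a_0=39, p_0 = 39*1 + 0 = 39, q_0 = 39*0 + 1 = 1.
  i=1: a_1=1, p_1 = 1*39 + 1 = 40, q_1 = 1*1 + 0 = 1.
  i=2: a_2=3, p_2 = 3*40 + 39 = 159, q_2 = 3*1 + 1 = 4.
  i=3: a_3=2, p_3 = 2*159 + 40 = 358, q_3 = 2*4 + 1 = 9.
  i=4: a_4=3, p_4 = 3*358 + 159 = 1233, q_4 = 3*9 + 4 = 31.
  i=5: a_5=5, p_5 = 5*1233 + 358 = 6523, q_5 = 5*31 + 9 = 164.
  i=6: a_6=1, p_6 = 1*6523 + 1233 = 7756, q_6 = 1*164 + 31 = 195.
  i=7: a_7=4, p_7 = 4*7756 + 6523 = 37547, q_7 = 4*195 + 164 = 944.
  i=8: a_8=1, p_8 = 1*37547 + 7756 = 45303, q_8 = 1*944 + 195 = 1139.
  i=9: a_9=5, p_9 = 5*45303 + 37547 = 264062, q_9 = 5*1139 + 944 = 6639.
  i=10: a_10=3, p_10 = 3*264062 + 45303 = 837489, q_10 = 3*6639 + 1139 = 21056.
  i=11: a_11=2, p_11 = 2*837489 + 264062 = 1939040, q_11 = 2*21056 + 6639 = 48751.
  i=12: a_12=3, p_12 = 3*1939040 + 837489 = 6654609, q_12 = 3*48751 + 21056 = 167309.
  i=13: a_13=1, p_13 = 1*6654609 + 1939040 = 8593649, q_13 = 1*167309 + 48751 = 216060.
Check: 8593649^2 - 1582*216060^2 = 73850803135201 - 73850803135200 = 1, so (x, y) = (8593649, 216060) solves the equation, and by the theorem it is the least positive solution.

(x, y) = (8593649, 216060)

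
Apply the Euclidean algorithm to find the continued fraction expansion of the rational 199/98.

Run the Euclidean algorithm on 199 and 98; the successive quotients are the partial quotients a_0, a_1, ... (each step inverts the fractional part left over by the previous one):
  199 = 2*98 + 3, so a_0 = 2.
  98 = 32*3 + 2, so a_1 = 32.
  3 = 1*2 + 1, so a_2 = 1.
  2 = 2*1 + 0, so a_3 = 2.
The remainder reaches 0 after 4 divisions, so the expansion has 4 partial quotients, read off in order.

[2; 32, 1, 2]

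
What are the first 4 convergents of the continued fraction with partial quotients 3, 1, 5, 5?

3/1, 4/1, 23/6, 119/31

Using the convergent recurrence p_i = a_i*p_{i-1} + p_{i-2}, q_i = a_i*q_{i-1} + q_{i-2} with p_{-2}=0, p_{-1}=1, q_{-2}=1, q_{-1}=0:
  i=0: a_0=3, p_0 = 3*1 + 0 = 3, q_0 = 3*0 + 1 = 1.
  i=1: a_1=1, p_1 = 1*3 + 1 = 4, q_1 = 1*1 + 0 = 1.
  i=2: a_2=5, p_2 = 5*4 + 3 = 23, q_2 = 5*1 + 1 = 6.
  i=3: a_3=5, p_3 = 5*23 + 4 = 119, q_3 = 5*6 + 1 = 31.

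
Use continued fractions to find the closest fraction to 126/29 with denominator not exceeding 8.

Expand x = 126/29 as a continued fraction with the Euclidean algorithm:
  126 = 4*29 + 10, so a_0 = 4.
  29 = 2*10 + 9, so a_1 = 2.
  10 = 1*9 + 1, so a_2 = 1.
  9 = 9*1 + 0, so a_3 = 9.
so x = [4; 2, 1, 9].
Convergents (p_i = a_i*p_{i-1} + p_{i-2}, q_i = a_i*q_{i-1} + q_{i-2} with p_{-2}=0, p_{-1}=1, q_{-2}=1, q_{-1}=0), until the denominator exceeds 8:
  i=0: a_0=4, p_0 = 4*1 + 0 = 4, q_0 = 4*0 + 1 = 1.
  i=1: a_1=2, p_1 = 2*4 + 1 = 9, q_1 = 2*1 + 0 = 2.
  i=2: a_2=1, p_2 = 1*9 + 4 = 13, q_2 = 1*2 + 1 = 3.
  i=3: a_3=9, p_3 = 9*13 + 9 = 126, q_3 = 9*3 + 2 = 29.
q_3 = 29 > 8, so the last convergent with denominator <= 8 is p_2/q_2 = 13/3.
The closest fraction with denominator <= 8 is either p_2/q_2 or the intermediate fraction (k*p_2 + p_1)/(k*q_2 + q_1) with the largest k >= 1 whose denominator stays <= 8; these approach x as k grows, and every other convergent or intermediate fraction in range is farther away.
Largest k: floor((8 - q_1)/q_2) = floor((8 - 2)/3) = 2.
That gives (2*13 + 9)/(2*3 + 2) = 35/8.
Compare the errors: |x - 13/3| = |126*3 - 13*29|/(29*3) = 1/87, and |x - 35/8| = |126*8 - 35*29|/(29*8) = 7/232.
Cross-multiplying, 1*232 = 232 < 609 = 7*87, so 1/87 is smaller: the convergent 13/3 is closer to x than 35/8.

13/3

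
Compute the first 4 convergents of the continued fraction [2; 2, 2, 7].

Using the convergent recurrence p_i = a_i*p_{i-1} + p_{i-2}, q_i = a_i*q_{i-1} + q_{i-2} with p_{-2}=0, p_{-1}=1, q_{-2}=1, q_{-1}=0:
  i=0: a_0=2, p_0 = 2*1 + 0 = 2, q_0 = 2*0 + 1 = 1.
  i=1: a_1=2, p_1 = 2*2 + 1 = 5, q_1 = 2*1 + 0 = 2.
  i=2: a_2=2, p_2 = 2*5 + 2 = 12, q_2 = 2*2 + 1 = 5.
  i=3: a_3=7, p_3 = 7*12 + 5 = 89, q_3 = 7*5 + 2 = 37.

2/1, 5/2, 12/5, 89/37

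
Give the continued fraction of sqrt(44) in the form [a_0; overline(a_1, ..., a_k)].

[6; overline(1, 1, 1, 2, 1, 1, 1, 12)]

Write x_i = (sqrt(44) + m_i)/d_i with (m_0, d_0) = (0, 1). a_0 = floor(sqrt(44)) = 6, since 6^2 = 36 <= 44 < 49 = 7^2.
Iterate m_{i+1} = d_i*a_i - m_i, d_{i+1} = (44 - m_{i+1}^2)/d_i, a_{i+1} = floor((a_0 + m_{i+1})/d_{i+1}):
  m_1 = 1*6 - 0 = 6, d_1 = (44 - 6^2)/1 = 8/1 = 8, a_1 = floor((6 + 6)/8) = 1.
  m_2 = 8*1 - 6 = 2, d_2 = (44 - 2^2)/8 = 40/8 = 5, a_2 = floor((6 + 2)/5) = 1.
  m_3 = 5*1 - 2 = 3, d_3 = (44 - 3^2)/5 = 35/5 = 7, a_3 = floor((6 + 3)/7) = 1.
  m_4 = 7*1 - 3 = 4, d_4 = (44 - 4^2)/7 = 28/7 = 4, a_4 = floor((6 + 4)/4) = 2.
  m_5 = 4*2 - 4 = 4, d_5 = (44 - 4^2)/4 = 28/4 = 7, a_5 = floor((6 + 4)/7) = 1.
  m_6 = 7*1 - 4 = 3, d_6 = (44 - 3^2)/7 = 35/7 = 5, a_6 = floor((6 + 3)/5) = 1.
  m_7 = 5*1 - 3 = 2, d_7 = (44 - 2^2)/5 = 40/5 = 8, a_7 = floor((6 + 2)/8) = 1.
  m_8 = 8*1 - 2 = 6, d_8 = (44 - 6^2)/8 = 8/8 = 1, a_8 = floor((6 + 6)/1) = 12.
  m_9 = 1*12 - 6 = 6, d_9 = (44 - 6^2)/1 = 8/1 = 8: (m_9, d_9) = (m_1, d_1) = (6, 8), so from here the quotients repeat a_1, ..., a_8; the period length is 8.
Hence the expansion of sqrt(44) is a_0 = 6 followed by the repeating block 1, 1, 1, 2, 1, 1, 1, 12 (period 8).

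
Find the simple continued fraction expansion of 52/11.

Run the Euclidean algorithm on 52 and 11; the successive quotients are the partial quotients a_0, a_1, ... (each step inverts the fractional part left over by the previous one):
  52 = 4*11 + 8, so a_0 = 4.
  11 = 1*8 + 3, so a_1 = 1.
  8 = 2*3 + 2, so a_2 = 2.
  3 = 1*2 + 1, so a_3 = 1.
  2 = 2*1 + 0, so a_4 = 2.
The remainder reaches 0 after 5 divisions, so the expansion has 5 partial quotients, read off in order.

[4; 1, 2, 1, 2]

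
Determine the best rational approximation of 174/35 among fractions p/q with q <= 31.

Expand x = 174/35 as a continued fraction with the Euclidean algorithm:
  174 = 4*35 + 34, so a_0 = 4.
  35 = 1*34 + 1, so a_1 = 1.
  34 = 34*1 + 0, so a_2 = 34.
so x = [4; 1, 34].
Convergents (p_i = a_i*p_{i-1} + p_{i-2}, q_i = a_i*q_{i-1} + q_{i-2} with p_{-2}=0, p_{-1}=1, q_{-2}=1, q_{-1}=0), until the denominator exceeds 31:
  i=0: a_0=4, p_0 = 4*1 + 0 = 4, q_0 = 4*0 + 1 = 1.
  i=1: a_1=1, p_1 = 1*4 + 1 = 5, q_1 = 1*1 + 0 = 1.
  i=2: a_2=34, p_2 = 34*5 + 4 = 174, q_2 = 34*1 + 1 = 35.
q_2 = 35 > 31, so the last convergent with denominator <= 31 is p_1/q_1 = 5/1.
The closest fraction with denominator <= 31 is either p_1/q_1 or the intermediate fraction (k*p_1 + p_0)/(k*q_1 + q_0) with the largest k >= 1 whose denominator stays <= 31; these approach x as k grows, and every other convergent or intermediate fraction in range is farther away.
Largest k: floor((31 - q_0)/q_1) = floor((31 - 1)/1) = 30.
That gives (30*5 + 4)/(30*1 + 1) = 154/31.
Compare the errors: |x - 5/1| = |174*1 - 5*35|/(35*1) = 1/35, and |x - 154/31| = |174*31 - 154*35|/(35*31) = 4/1085.
Cross-multiplying, 4*35 = 140 < 1085 = 1*1085, so 4/1085 is smaller: the intermediate fraction 154/31 is closer to x than 5/1.

154/31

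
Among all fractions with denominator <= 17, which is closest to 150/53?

Expand x = 150/53 as a continued fraction with the Euclidean algorithm:
  150 = 2*53 + 44, so a_0 = 2.
  53 = 1*44 + 9, so a_1 = 1.
  44 = 4*9 + 8, so a_2 = 4.
  9 = 1*8 + 1, so a_3 = 1.
  8 = 8*1 + 0, so a_4 = 8.
so x = [2; 1, 4, 1, 8].
Convergents (p_i = a_i*p_{i-1} + p_{i-2}, q_i = a_i*q_{i-1} + q_{i-2} with p_{-2}=0, p_{-1}=1, q_{-2}=1, q_{-1}=0), until the denominator exceeds 17:
  i=0: a_0=2, p_0 = 2*1 + 0 = 2, q_0 = 2*0 + 1 = 1.
  i=1: a_1=1, p_1 = 1*2 + 1 = 3, q_1 = 1*1 + 0 = 1.
  i=2: a_2=4, p_2 = 4*3 + 2 = 14, q_2 = 4*1 + 1 = 5.
  i=3: a_3=1, p_3 = 1*14 + 3 = 17, q_3 = 1*5 + 1 = 6.
  i=4: a_4=8, p_4 = 8*17 + 14 = 150, q_4 = 8*6 + 5 = 53.
q_4 = 53 > 17, so the last convergent with denominator <= 17 is p_3/q_3 = 17/6.
The closest fraction with denominator <= 17 is either p_3/q_3 or the intermediate fraction (k*p_3 + p_2)/(k*q_3 + q_2) with the largest k >= 1 whose denominator stays <= 17; these approach x as k grows, and every other convergent or intermediate fraction in range is farther away.
Largest k: floor((17 - q_2)/q_3) = floor((17 - 5)/6) = 2.
That gives (2*17 + 14)/(2*6 + 5) = 48/17.
Compare the errors: |x - 17/6| = |150*6 - 17*53|/(53*6) = 1/318, and |x - 48/17| = |150*17 - 48*53|/(53*17) = 6/901.
Cross-multiplying, 1*901 = 901 < 1908 = 6*318, so 1/318 is smaller: the convergent 17/6 is closer to x than 48/17.

17/6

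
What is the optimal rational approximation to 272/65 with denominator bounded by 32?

Expand x = 272/65 as a continued fraction with the Euclidean algorithm:
  272 = 4*65 + 12, so a_0 = 4.
  65 = 5*12 + 5, so a_1 = 5.
  12 = 2*5 + 2, so a_2 = 2.
  5 = 2*2 + 1, so a_3 = 2.
  2 = 2*1 + 0, so a_4 = 2.
so x = [4; 5, 2, 2, 2].
Convergents (p_i = a_i*p_{i-1} + p_{i-2}, q_i = a_i*q_{i-1} + q_{i-2} with p_{-2}=0, p_{-1}=1, q_{-2}=1, q_{-1}=0), until the denominator exceeds 32:
  i=0: a_0=4, p_0 = 4*1 + 0 = 4, q_0 = 4*0 + 1 = 1.
  i=1: a_1=5, p_1 = 5*4 + 1 = 21, q_1 = 5*1 + 0 = 5.
  i=2: a_2=2, p_2 = 2*21 + 4 = 46, q_2 = 2*5 + 1 = 11.
  i=3: a_3=2, p_3 = 2*46 + 21 = 113, q_3 = 2*11 + 5 = 27.
  i=4: a_4=2, p_4 = 2*113 + 46 = 272, q_4 = 2*27 + 11 = 65.
q_4 = 65 > 32, so the last convergent with denominator <= 32 is p_3/q_3 = 113/27.
The closest fraction with denominator <= 32 is either p_3/q_3 or the intermediate fraction (k*p_3 + p_2)/(k*q_3 + q_2) with the largest k >= 1 whose denominator stays <= 32; these approach x as k grows, and every other convergent or intermediate fraction in range is farther away.
Largest k: floor((32 - q_2)/q_3) = floor((32 - 11)/27) = 0.
Since k = 0, no intermediate fraction beyond p_3/q_3 has denominator <= 32, so the convergent 113/27 is the closest (its error is |272*27 - 113*65|/(65*27) = 1/1755).

113/27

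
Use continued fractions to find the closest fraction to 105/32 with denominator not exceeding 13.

23/7

Expand x = 105/32 as a continued fraction with the Euclidean algorithm:
  105 = 3*32 + 9, so a_0 = 3.
  32 = 3*9 + 5, so a_1 = 3.
  9 = 1*5 + 4, so a_2 = 1.
  5 = 1*4 + 1, so a_3 = 1.
  4 = 4*1 + 0, so a_4 = 4.
so x = [3; 3, 1, 1, 4].
Convergents (p_i = a_i*p_{i-1} + p_{i-2}, q_i = a_i*q_{i-1} + q_{i-2} with p_{-2}=0, p_{-1}=1, q_{-2}=1, q_{-1}=0), until the denominator exceeds 13:
  i=0: a_0=3, p_0 = 3*1 + 0 = 3, q_0 = 3*0 + 1 = 1.
  i=1: a_1=3, p_1 = 3*3 + 1 = 10, q_1 = 3*1 + 0 = 3.
  i=2: a_2=1, p_2 = 1*10 + 3 = 13, q_2 = 1*3 + 1 = 4.
  i=3: a_3=1, p_3 = 1*13 + 10 = 23, q_3 = 1*4 + 3 = 7.
  i=4: a_4=4, p_4 = 4*23 + 13 = 105, q_4 = 4*7 + 4 = 32.
q_4 = 32 > 13, so the last convergent with denominator <= 13 is p_3/q_3 = 23/7.
The closest fraction with denominator <= 13 is either p_3/q_3 or the intermediate fraction (k*p_3 + p_2)/(k*q_3 + q_2) with the largest k >= 1 whose denominator stays <= 13; these approach x as k grows, and every other convergent or intermediate fraction in range is farther away.
Largest k: floor((13 - q_2)/q_3) = floor((13 - 4)/7) = 1.
That gives (1*23 + 13)/(1*7 + 4) = 36/11.
Compare the errors: |x - 23/7| = |105*7 - 23*32|/(32*7) = 1/224, and |x - 36/11| = |105*11 - 36*32|/(32*11) = 3/352.
Cross-multiplying, 1*352 = 352 < 672 = 3*224, so 1/224 is smaller: the convergent 23/7 is closer to x than 36/11.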